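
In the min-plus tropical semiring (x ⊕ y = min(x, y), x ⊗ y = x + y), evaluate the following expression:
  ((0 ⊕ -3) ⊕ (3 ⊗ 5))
((0 ⊕ -3) ⊕ (3 ⊗ 5)) = -3

Expand innermost to outermost. Recall ⊕ takes the minimum of its arguments and ⊗ takes their sum. Working out the expression ((0 ⊕ -3) ⊕ (3 ⊗ 5)) gives -3.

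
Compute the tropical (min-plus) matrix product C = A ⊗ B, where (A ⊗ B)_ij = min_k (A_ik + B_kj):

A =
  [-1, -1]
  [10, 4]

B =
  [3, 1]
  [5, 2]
A ⊗ B =
  [2, 0]
  [9, 6]

Apply the min-plus product entry-by-entry:
  C[0][0] = min over k of (A[0][0] + B[0][0] = -1 + 3 = 2, A[0][1] + B[1][0] = -1 + 5 = 4) = 2 (attained at k = 0)
  C[0][1] = min over k of (A[0][0] + B[0][1] = -1 + 1 = 0, A[0][1] + B[1][1] = -1 + 2 = 1) = 0 (attained at k = 0)
  C[1][0] = min over k of (A[1][0] + B[0][0] = 10 + 3 = 13, A[1][1] + B[1][0] = 4 + 5 = 9) = 9 (attained at k = 1)
  C[1][1] = min over k of (A[1][0] + B[0][1] = 10 + 1 = 11, A[1][1] + B[1][1] = 4 + 2 = 6) = 6 (attained at k = 1)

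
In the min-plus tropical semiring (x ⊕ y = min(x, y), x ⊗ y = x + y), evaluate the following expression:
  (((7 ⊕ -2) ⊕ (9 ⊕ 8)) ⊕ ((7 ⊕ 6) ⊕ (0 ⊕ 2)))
(((7 ⊕ -2) ⊕ (9 ⊕ 8)) ⊕ ((7 ⊕ 6) ⊕ (0 ⊕ 2))) = -2

Expand innermost to outermost. Recall ⊕ takes the minimum of its arguments and ⊗ takes their sum. Working out the expression (((7 ⊕ -2) ⊕ (9 ⊕ 8)) ⊕ ((7 ⊕ 6) ⊕ (0 ⊕ 2))) gives -2.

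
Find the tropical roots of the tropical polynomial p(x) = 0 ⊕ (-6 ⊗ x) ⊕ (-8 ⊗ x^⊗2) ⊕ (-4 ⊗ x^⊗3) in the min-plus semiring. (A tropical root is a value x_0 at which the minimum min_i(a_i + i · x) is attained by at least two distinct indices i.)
Roots: {-4, 2, 6}

Each tropical root is a break point of the lower envelope of the lines y = a_i + i · x (there are 4 lines, with slopes 0, 1, ..., 3). Only the lines that attain the minimum somewhere contribute to roots; other lines are dominated. Here the surviving (envelope) indices are i = 3, i = 2, i = 1, i = 0.
Intersections between consecutive envelope lines give the roots: for adjacent envelope indices i < j the intersection is x = (a_i − a_j) / (j − i). Reading off the sorted break points: {-4, 2, 6}.
Verification: at each break x_0, at least two indices attain the minimum of min_i(a_i + i · x_0).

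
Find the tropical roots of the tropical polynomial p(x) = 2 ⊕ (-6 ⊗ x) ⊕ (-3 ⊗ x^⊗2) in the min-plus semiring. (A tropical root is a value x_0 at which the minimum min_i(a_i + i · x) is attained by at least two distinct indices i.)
Roots: {-3, 8}

Each tropical root is a break point of the lower envelope of the lines y = a_i + i · x (there are 3 lines, with slopes 0, 1, ..., 2). Only the lines that attain the minimum somewhere contribute to roots; other lines are dominated. Here the surviving (envelope) indices are i = 2, i = 1, i = 0.
Intersections between consecutive envelope lines give the roots: for adjacent envelope indices i < j the intersection is x = (a_i − a_j) / (j − i). Reading off the sorted break points: {-3, 8}.
Verification: at each break x_0, at least two indices attain the minimum of min_i(a_i + i · x_0).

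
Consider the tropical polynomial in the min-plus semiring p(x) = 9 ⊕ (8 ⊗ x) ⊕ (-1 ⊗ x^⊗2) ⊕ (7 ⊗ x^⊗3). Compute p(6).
p(6) = 9

A tropical monomial a ⊗ x^⊗i evaluates to a + i · x. Evaluating each term at x = 6:
  Term 0 contributes 9 + 0 · 6 = 9
  Term 1 contributes 8 + 1 · 6 = 14
  Term 2 contributes -1 + 2 · 6 = 11
  Term 3 contributes 7 + 3 · 6 = 25
p(6) = ⊕ of these = min[9, 14, 11, 25] = 9.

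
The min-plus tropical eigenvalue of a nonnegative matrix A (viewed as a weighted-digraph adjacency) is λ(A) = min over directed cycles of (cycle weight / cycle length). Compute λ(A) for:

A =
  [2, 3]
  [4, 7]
λ(A) = 2

Enumerate directed cycles and compute their means (weight / length). Sample:
  cycle 0 → 0: weight = 2, length = 1, mean = 2/1 ≈ 2.000
  cycle 1 → 1: weight = 7, length = 1, mean = 7/1 ≈ 7.000
  cycle 0 → 1 → 0: weight = 7, length = 2, mean = 7/2 ≈ 3.500
  cycle 1 → 0 → 1: weight = 7, length = 2, mean = 7/2 ≈ 3.500
Minimum mean = 2.000, attained e.g. along the cycle 0 → 0 with weight 2 and length 1. So λ(A) = 2/1 = 2.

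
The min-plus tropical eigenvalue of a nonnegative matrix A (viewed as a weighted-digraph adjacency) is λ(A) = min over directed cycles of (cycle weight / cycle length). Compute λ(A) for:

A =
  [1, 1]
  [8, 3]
λ(A) = 1

Enumerate directed cycles and compute their means (weight / length). Sample:
  cycle 0 → 0: weight = 1, length = 1, mean = 1/1 ≈ 1.000
  cycle 1 → 1: weight = 3, length = 1, mean = 3/1 ≈ 3.000
  cycle 0 → 1 → 0: weight = 9, length = 2, mean = 9/2 ≈ 4.500
  cycle 1 → 0 → 1: weight = 9, length = 2, mean = 9/2 ≈ 4.500
Minimum mean = 1.000, attained e.g. along the cycle 0 → 0 with weight 1 and length 1. So λ(A) = 1/1 = 1.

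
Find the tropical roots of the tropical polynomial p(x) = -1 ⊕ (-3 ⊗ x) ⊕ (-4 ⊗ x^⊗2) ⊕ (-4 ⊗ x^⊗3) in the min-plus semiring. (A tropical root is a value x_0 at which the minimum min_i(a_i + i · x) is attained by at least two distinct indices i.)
Roots: {0, 1, 2}

Each tropical root is a break point of the lower envelope of the lines y = a_i + i · x (there are 4 lines, with slopes 0, 1, ..., 3). Only the lines that attain the minimum somewhere contribute to roots; other lines are dominated. Here the surviving (envelope) indices are i = 3, i = 2, i = 1, i = 0.
Intersections between consecutive envelope lines give the roots: for adjacent envelope indices i < j the intersection is x = (a_i − a_j) / (j − i). Reading off the sorted break points: {0, 1, 2}.
Verification: at each break x_0, at least two indices attain the minimum of min_i(a_i + i · x_0).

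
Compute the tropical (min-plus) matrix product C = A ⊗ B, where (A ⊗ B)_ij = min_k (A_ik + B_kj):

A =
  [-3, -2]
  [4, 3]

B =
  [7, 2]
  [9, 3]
A ⊗ B =
  [4, -1]
  [11, 6]

Apply the min-plus product entry-by-entry:
  C[0][0] = min over k of (A[0][0] + B[0][0] = -3 + 7 = 4, A[0][1] + B[1][0] = -2 + 9 = 7) = 4 (attained at k = 0)
  C[0][1] = min over k of (A[0][0] + B[0][1] = -3 + 2 = -1, A[0][1] + B[1][1] = -2 + 3 = 1) = -1 (attained at k = 0)
  C[1][0] = min over k of (A[1][0] + B[0][0] = 4 + 7 = 11, A[1][1] + B[1][0] = 3 + 9 = 12) = 11 (attained at k = 0)
  C[1][1] = min over k of (A[1][0] + B[0][1] = 4 + 2 = 6, A[1][1] + B[1][1] = 3 + 3 = 6) = 6 (attained at k = 0)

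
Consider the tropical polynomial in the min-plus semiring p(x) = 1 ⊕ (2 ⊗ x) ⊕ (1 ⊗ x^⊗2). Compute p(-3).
p(-3) = -5

A tropical monomial a ⊗ x^⊗i evaluates to a + i · x. Evaluating each term at x = -3:
  Term 0 contributes 1 + 0 · -3 = 1
  Term 1 contributes 2 + 1 · -3 = -1
  Term 2 contributes 1 + 2 · -3 = -5
p(-3) = ⊕ of these = min[1, -1, -5] = -5.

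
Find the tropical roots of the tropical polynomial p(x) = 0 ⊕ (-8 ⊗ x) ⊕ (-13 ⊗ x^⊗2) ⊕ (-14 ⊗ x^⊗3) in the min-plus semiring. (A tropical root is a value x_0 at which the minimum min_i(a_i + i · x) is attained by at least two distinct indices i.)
Roots: {1, 5, 8}

Each tropical root is a break point of the lower envelope of the lines y = a_i + i · x (there are 4 lines, with slopes 0, 1, ..., 3). Only the lines that attain the minimum somewhere contribute to roots; other lines are dominated. Here the surviving (envelope) indices are i = 3, i = 2, i = 1, i = 0.
Intersections between consecutive envelope lines give the roots: for adjacent envelope indices i < j the intersection is x = (a_i − a_j) / (j − i). Reading off the sorted break points: {1, 5, 8}.
Verification: at each break x_0, at least two indices attain the minimum of min_i(a_i + i · x_0).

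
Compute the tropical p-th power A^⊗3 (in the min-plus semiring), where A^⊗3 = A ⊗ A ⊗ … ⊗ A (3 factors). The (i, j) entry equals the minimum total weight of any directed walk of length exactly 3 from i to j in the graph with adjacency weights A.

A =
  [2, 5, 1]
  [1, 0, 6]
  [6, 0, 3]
A^⊗3 =
  [2, 1, 5]
  [1, 0, 2]
  [1, 0, 2]

Each entry (A^⊗3)_ij equals the minimum over all length-3 walks i = v_0 → v_1 → … → v_3 = j of Σ_t A[v_t][v_{t+1}]. For example, for (i, j) = (0, 2) we minimise over 9 possible intermediate vertex sequences; the minimum is 5, attained along the walk 0 → 0 → 0 → 2.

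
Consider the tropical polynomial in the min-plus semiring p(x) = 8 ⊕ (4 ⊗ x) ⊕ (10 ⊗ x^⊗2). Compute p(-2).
p(-2) = 2

A tropical monomial a ⊗ x^⊗i evaluates to a + i · x. Evaluating each term at x = -2:
  Term 0 contributes 8 + 0 · -2 = 8
  Term 1 contributes 4 + 1 · -2 = 2
  Term 2 contributes 10 + 2 · -2 = 6
p(-2) = ⊕ of these = min[8, 2, 6] = 2.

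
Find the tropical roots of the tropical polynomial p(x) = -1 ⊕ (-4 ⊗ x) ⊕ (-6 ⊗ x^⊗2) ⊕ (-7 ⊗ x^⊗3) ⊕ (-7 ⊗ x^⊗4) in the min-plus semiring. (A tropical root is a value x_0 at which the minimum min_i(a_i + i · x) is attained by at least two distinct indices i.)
Roots: {0, 1, 2, 3}

Each tropical root is a break point of the lower envelope of the lines y = a_i + i · x (there are 5 lines, with slopes 0, 1, ..., 4). Only the lines that attain the minimum somewhere contribute to roots; other lines are dominated. Here the surviving (envelope) indices are i = 4, i = 3, i = 2, i = 1, i = 0.
Intersections between consecutive envelope lines give the roots: for adjacent envelope indices i < j the intersection is x = (a_i − a_j) / (j − i). Reading off the sorted break points: {0, 1, 2, 3}.
Verification: at each break x_0, at least two indices attain the minimum of min_i(a_i + i · x_0).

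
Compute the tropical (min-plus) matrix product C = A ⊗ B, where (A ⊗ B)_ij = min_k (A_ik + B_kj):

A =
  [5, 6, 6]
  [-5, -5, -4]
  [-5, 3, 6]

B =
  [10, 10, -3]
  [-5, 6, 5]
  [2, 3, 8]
A ⊗ B =
  [1, 9, 2]
  [-10, -1, -8]
  [-2, 5, -8]

Apply the min-plus product entry-by-entry:
  C[0][0] = min over k of (A[0][0] + B[0][0] = 5 + 10 = 15, A[0][1] + B[1][0] = 6 + -5 = 1, A[0][2] + B[2][0] = 6 + 2 = 8) = 1 (attained at k = 1)
  C[0][1] = min over k of (A[0][0] + B[0][1] = 5 + 10 = 15, A[0][1] + B[1][1] = 6 + 6 = 12, A[0][2] + B[2][1] = 6 + 3 = 9) = 9 (attained at k = 2)
  C[0][2] = min over k of (A[0][0] + B[0][2] = 5 + -3 = 2, A[0][1] + B[1][2] = 6 + 5 = 11, A[0][2] + B[2][2] = 6 + 8 = 14) = 2 (attained at k = 0)
  C[1][0] = min over k of (A[1][0] + B[0][0] = -5 + 10 = 5, A[1][1] + B[1][0] = -5 + -5 = -10, A[1][2] + B[2][0] = -4 + 2 = -2) = -10 (attained at k = 1)
  C[1][1] = min over k of (A[1][0] + B[0][1] = -5 + 10 = 5, A[1][1] + B[1][1] = -5 + 6 = 1, A[1][2] + B[2][1] = -4 + 3 = -1) = -1 (attained at k = 2)
  C[1][2] = min over k of (A[1][0] + B[0][2] = -5 + -3 = -8, A[1][1] + B[1][2] = -5 + 5 = 0, A[1][2] + B[2][2] = -4 + 8 = 4) = -8 (attained at k = 0)
  C[2][0] = min over k of (A[2][0] + B[0][0] = -5 + 10 = 5, A[2][1] + B[1][0] = 3 + -5 = -2, A[2][2] + B[2][0] = 6 + 2 = 8) = -2 (attained at k = 1)
  C[2][1] = min over k of (A[2][0] + B[0][1] = -5 + 10 = 5, A[2][1] + B[1][1] = 3 + 6 = 9, A[2][2] + B[2][1] = 6 + 3 = 9) = 5 (attained at k = 0)
  C[2][2] = min over k of (A[2][0] + B[0][2] = -5 + -3 = -8, A[2][1] + B[1][2] = 3 + 5 = 8, A[2][2] + B[2][2] = 6 + 8 = 14) = -8 (attained at k = 0)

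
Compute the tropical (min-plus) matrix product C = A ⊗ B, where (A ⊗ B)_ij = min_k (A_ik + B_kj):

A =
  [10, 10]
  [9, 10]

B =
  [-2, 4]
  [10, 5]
A ⊗ B =
  [8, 14]
  [7, 13]

Apply the min-plus product entry-by-entry:
  C[0][0] = min over k of (A[0][0] + B[0][0] = 10 + -2 = 8, A[0][1] + B[1][0] = 10 + 10 = 20) = 8 (attained at k = 0)
  C[0][1] = min over k of (A[0][0] + B[0][1] = 10 + 4 = 14, A[0][1] + B[1][1] = 10 + 5 = 15) = 14 (attained at k = 0)
  C[1][0] = min over k of (A[1][0] + B[0][0] = 9 + -2 = 7, A[1][1] + B[1][0] = 10 + 10 = 20) = 7 (attained at k = 0)
  C[1][1] = min over k of (A[1][0] + B[0][1] = 9 + 4 = 13, A[1][1] + B[1][1] = 10 + 5 = 15) = 13 (attained at k = 0)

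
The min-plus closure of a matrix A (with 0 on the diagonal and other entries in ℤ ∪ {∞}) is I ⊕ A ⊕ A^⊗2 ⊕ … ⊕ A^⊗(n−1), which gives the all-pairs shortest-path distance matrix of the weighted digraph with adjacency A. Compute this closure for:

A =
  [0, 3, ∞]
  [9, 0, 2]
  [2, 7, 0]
Closure =
  [0, 3, 5]
  [4, 0, 2]
  [2, 5, 0]

This is the Floyd-Warshall all-pairs shortest-path computation. For each intermediate vertex k = 0, 1, …, 2, update dist[i][j] ← min(dist[i][j], dist[i][k] + dist[k][j]). The final matrix gives, for each (i, j), the minimum total weight of any directed path from i to j (possibly empty when i = j).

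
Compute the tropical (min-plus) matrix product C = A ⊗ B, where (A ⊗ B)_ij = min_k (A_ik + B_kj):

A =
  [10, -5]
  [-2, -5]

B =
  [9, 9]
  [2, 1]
A ⊗ B =
  [-3, -4]
  [-3, -4]

Apply the min-plus product entry-by-entry:
  C[0][0] = min over k of (A[0][0] + B[0][0] = 10 + 9 = 19, A[0][1] + B[1][0] = -5 + 2 = -3) = -3 (attained at k = 1)
  C[0][1] = min over k of (A[0][0] + B[0][1] = 10 + 9 = 19, A[0][1] + B[1][1] = -5 + 1 = -4) = -4 (attained at k = 1)
  C[1][0] = min over k of (A[1][0] + B[0][0] = -2 + 9 = 7, A[1][1] + B[1][0] = -5 + 2 = -3) = -3 (attained at k = 1)
  C[1][1] = min over k of (A[1][0] + B[0][1] = -2 + 9 = 7, A[1][1] + B[1][1] = -5 + 1 = -4) = -4 (attained at k = 1)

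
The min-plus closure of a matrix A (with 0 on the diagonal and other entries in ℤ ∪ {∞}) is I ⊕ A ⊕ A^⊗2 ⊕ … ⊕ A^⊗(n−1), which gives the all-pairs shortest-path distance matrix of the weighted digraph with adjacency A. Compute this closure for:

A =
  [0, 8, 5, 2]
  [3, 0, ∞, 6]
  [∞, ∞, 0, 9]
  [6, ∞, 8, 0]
Closure =
  [0, 8, 5, 2]
  [3, 0, 8, 5]
  [15, 23, 0, 9]
  [6, 14, 8, 0]

This is the Floyd-Warshall all-pairs shortest-path computation. For each intermediate vertex k = 0, 1, …, 3, update dist[i][j] ← min(dist[i][j], dist[i][k] + dist[k][j]). The final matrix gives, for each (i, j), the minimum total weight of any directed path from i to j (possibly empty when i = j).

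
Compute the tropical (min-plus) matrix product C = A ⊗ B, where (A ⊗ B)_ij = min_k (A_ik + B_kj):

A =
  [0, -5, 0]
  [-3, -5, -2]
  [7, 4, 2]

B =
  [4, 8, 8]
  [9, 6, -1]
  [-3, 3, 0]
A ⊗ B =
  [-3, 1, -6]
  [-5, 1, -6]
  [-1, 5, 2]

Apply the min-plus product entry-by-entry:
  C[0][0] = min over k of (A[0][0] + B[0][0] = 0 + 4 = 4, A[0][1] + B[1][0] = -5 + 9 = 4, A[0][2] + B[2][0] = 0 + -3 = -3) = -3 (attained at k = 2)
  C[0][1] = min over k of (A[0][0] + B[0][1] = 0 + 8 = 8, A[0][1] + B[1][1] = -5 + 6 = 1, A[0][2] + B[2][1] = 0 + 3 = 3) = 1 (attained at k = 1)
  C[0][2] = min over k of (A[0][0] + B[0][2] = 0 + 8 = 8, A[0][1] + B[1][2] = -5 + -1 = -6, A[0][2] + B[2][2] = 0 + 0 = 0) = -6 (attained at k = 1)
  C[1][0] = min over k of (A[1][0] + B[0][0] = -3 + 4 = 1, A[1][1] + B[1][0] = -5 + 9 = 4, A[1][2] + B[2][0] = -2 + -3 = -5) = -5 (attained at k = 2)
  C[1][1] = min over k of (A[1][0] + B[0][1] = -3 + 8 = 5, A[1][1] + B[1][1] = -5 + 6 = 1, A[1][2] + B[2][1] = -2 + 3 = 1) = 1 (attained at k = 1)
  C[1][2] = min over k of (A[1][0] + B[0][2] = -3 + 8 = 5, A[1][1] + B[1][2] = -5 + -1 = -6, A[1][2] + B[2][2] = -2 + 0 = -2) = -6 (attained at k = 1)
  C[2][0] = min over k of (A[2][0] + B[0][0] = 7 + 4 = 11, A[2][1] + B[1][0] = 4 + 9 = 13, A[2][2] + B[2][0] = 2 + -3 = -1) = -1 (attained at k = 2)
  C[2][1] = min over k of (A[2][0] + B[0][1] = 7 + 8 = 15, A[2][1] + B[1][1] = 4 + 6 = 10, A[2][2] + B[2][1] = 2 + 3 = 5) = 5 (attained at k = 2)
  C[2][2] = min over k of (A[2][0] + B[0][2] = 7 + 8 = 15, A[2][1] + B[1][2] = 4 + -1 = 3, A[2][2] + B[2][2] = 2 + 0 = 2) = 2 (attained at k = 2)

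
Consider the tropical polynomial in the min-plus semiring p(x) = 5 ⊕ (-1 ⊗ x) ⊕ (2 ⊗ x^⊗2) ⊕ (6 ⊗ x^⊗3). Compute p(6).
p(6) = 5

A tropical monomial a ⊗ x^⊗i evaluates to a + i · x. Evaluating each term at x = 6:
  Term 0 contributes 5 + 0 · 6 = 5
  Term 1 contributes -1 + 1 · 6 = 5
  Term 2 contributes 2 + 2 · 6 = 14
  Term 3 contributes 6 + 3 · 6 = 24
p(6) = ⊕ of these = min[5, 5, 14, 24] = 5.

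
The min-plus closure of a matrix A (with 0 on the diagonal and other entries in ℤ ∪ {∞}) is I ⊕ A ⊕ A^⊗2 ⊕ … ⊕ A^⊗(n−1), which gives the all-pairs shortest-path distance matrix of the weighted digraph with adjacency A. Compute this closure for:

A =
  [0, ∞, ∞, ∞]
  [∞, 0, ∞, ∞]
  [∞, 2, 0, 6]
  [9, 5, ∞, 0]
Closure =
  [0, ∞, ∞, ∞]
  [∞, 0, ∞, ∞]
  [15, 2, 0, 6]
  [9, 5, ∞, 0]

This is the Floyd-Warshall all-pairs shortest-path computation. For each intermediate vertex k = 0, 1, …, 3, update dist[i][j] ← min(dist[i][j], dist[i][k] + dist[k][j]). The final matrix gives, for each (i, j), the minimum total weight of any directed path from i to j (possibly empty when i = j).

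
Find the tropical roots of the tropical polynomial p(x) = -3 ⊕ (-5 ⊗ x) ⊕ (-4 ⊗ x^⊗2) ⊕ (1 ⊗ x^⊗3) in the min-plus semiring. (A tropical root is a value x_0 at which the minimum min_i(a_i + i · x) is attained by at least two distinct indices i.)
Roots: {-5, -1, 2}

Each tropical root is a break point of the lower envelope of the lines y = a_i + i · x (there are 4 lines, with slopes 0, 1, ..., 3). Only the lines that attain the minimum somewhere contribute to roots; other lines are dominated. Here the surviving (envelope) indices are i = 3, i = 2, i = 1, i = 0.
Intersections between consecutive envelope lines give the roots: for adjacent envelope indices i < j the intersection is x = (a_i − a_j) / (j − i). Reading off the sorted break points: {-5, -1, 2}.
Verification: at each break x_0, at least two indices attain the minimum of min_i(a_i + i · x_0).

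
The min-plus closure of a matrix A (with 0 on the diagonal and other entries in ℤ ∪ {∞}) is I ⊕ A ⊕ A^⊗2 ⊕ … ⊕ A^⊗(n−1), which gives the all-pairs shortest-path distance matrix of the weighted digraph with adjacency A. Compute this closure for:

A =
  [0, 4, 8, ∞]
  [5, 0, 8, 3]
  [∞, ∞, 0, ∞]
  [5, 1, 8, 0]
Closure =
  [0, 4, 8, 7]
  [5, 0, 8, 3]
  [∞, ∞, 0, ∞]
  [5, 1, 8, 0]

This is the Floyd-Warshall all-pairs shortest-path computation. For each intermediate vertex k = 0, 1, …, 3, update dist[i][j] ← min(dist[i][j], dist[i][k] + dist[k][j]). The final matrix gives, for each (i, j), the minimum total weight of any directed path from i to j (possibly empty when i = j).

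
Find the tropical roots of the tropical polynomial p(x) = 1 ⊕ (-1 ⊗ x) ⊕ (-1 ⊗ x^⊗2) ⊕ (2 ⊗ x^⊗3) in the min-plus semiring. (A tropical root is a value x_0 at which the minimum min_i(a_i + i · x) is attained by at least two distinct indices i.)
Roots: {-3, 0, 2}

Each tropical root is a break point of the lower envelope of the lines y = a_i + i · x (there are 4 lines, with slopes 0, 1, ..., 3). Only the lines that attain the minimum somewhere contribute to roots; other lines are dominated. Here the surviving (envelope) indices are i = 3, i = 2, i = 1, i = 0.
Intersections between consecutive envelope lines give the roots: for adjacent envelope indices i < j the intersection is x = (a_i − a_j) / (j − i). Reading off the sorted break points: {-3, 0, 2}.
Verification: at each break x_0, at least two indices attain the minimum of min_i(a_i + i · x_0).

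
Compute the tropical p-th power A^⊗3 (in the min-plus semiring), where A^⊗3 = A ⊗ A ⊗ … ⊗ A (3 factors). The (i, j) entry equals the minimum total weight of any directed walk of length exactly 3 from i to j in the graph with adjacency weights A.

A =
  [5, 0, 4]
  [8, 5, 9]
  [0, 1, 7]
A^⊗3 =
  [9, 4, 8]
  [12, 9, 13]
  [4, 5, 9]

Each entry (A^⊗3)_ij equals the minimum over all length-3 walks i = v_0 → v_1 → … → v_3 = j of Σ_t A[v_t][v_{t+1}]. For example, for (i, j) = (0, 2) we minimise over 9 possible intermediate vertex sequences; the minimum is 8, attained along the walk 0 → 2 → 0 → 2.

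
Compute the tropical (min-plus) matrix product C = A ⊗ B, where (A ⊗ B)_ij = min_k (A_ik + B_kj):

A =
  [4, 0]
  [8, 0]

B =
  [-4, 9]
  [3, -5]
A ⊗ B =
  [0, -5]
  [3, -5]

Apply the min-plus product entry-by-entry:
  C[0][0] = min over k of (A[0][0] + B[0][0] = 4 + -4 = 0, A[0][1] + B[1][0] = 0 + 3 = 3) = 0 (attained at k = 0)
  C[0][1] = min over k of (A[0][0] + B[0][1] = 4 + 9 = 13, A[0][1] + B[1][1] = 0 + -5 = -5) = -5 (attained at k = 1)
  C[1][0] = min over k of (A[1][0] + B[0][0] = 8 + -4 = 4, A[1][1] + B[1][0] = 0 + 3 = 3) = 3 (attained at k = 1)
  C[1][1] = min over k of (A[1][0] + B[0][1] = 8 + 9 = 17, A[1][1] + B[1][1] = 0 + -5 = -5) = -5 (attained at k = 1)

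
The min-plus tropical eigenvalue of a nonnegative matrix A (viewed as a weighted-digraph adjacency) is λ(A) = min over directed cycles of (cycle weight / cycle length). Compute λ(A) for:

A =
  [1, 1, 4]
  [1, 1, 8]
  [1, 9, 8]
λ(A) = 1

Enumerate directed cycles and compute their means (weight / length). Sample:
  cycle 0 → 0: weight = 1, length = 1, mean = 1/1 ≈ 1.000
  cycle 1 → 1: weight = 1, length = 1, mean = 1/1 ≈ 1.000
  cycle 2 → 2: weight = 8, length = 1, mean = 8/1 ≈ 8.000
  cycle 0 → 1 → 0: weight = 2, length = 2, mean = 2/2 ≈ 1.000
  cycle 0 → 2 → 0: weight = 5, length = 2, mean = 5/2 ≈ 2.500
  cycle 1 → 0 → 1: weight = 2, length = 2, mean = 2/2 ≈ 1.000
Minimum mean = 1.000, attained e.g. along the cycle 0 → 0 with weight 1 and length 1. So λ(A) = 1/1 = 1.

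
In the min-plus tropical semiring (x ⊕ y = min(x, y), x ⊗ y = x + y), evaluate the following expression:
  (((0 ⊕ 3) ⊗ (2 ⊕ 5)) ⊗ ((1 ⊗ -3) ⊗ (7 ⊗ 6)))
(((0 ⊕ 3) ⊗ (2 ⊕ 5)) ⊗ ((1 ⊗ -3) ⊗ (7 ⊗ 6))) = 13

Expand innermost to outermost. Recall ⊕ takes the minimum of its arguments and ⊗ takes their sum. Working out the expression (((0 ⊕ 3) ⊗ (2 ⊕ 5)) ⊗ ((1 ⊗ -3) ⊗ (7 ⊗ 6))) gives 13.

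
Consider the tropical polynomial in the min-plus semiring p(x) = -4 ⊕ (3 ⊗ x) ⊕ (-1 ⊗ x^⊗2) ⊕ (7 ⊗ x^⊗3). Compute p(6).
p(6) = -4

A tropical monomial a ⊗ x^⊗i evaluates to a + i · x. Evaluating each term at x = 6:
  Term 0 contributes -4 + 0 · 6 = -4
  Term 1 contributes 3 + 1 · 6 = 9
  Term 2 contributes -1 + 2 · 6 = 11
  Term 3 contributes 7 + 3 · 6 = 25
p(6) = ⊕ of these = min[-4, 9, 11, 25] = -4.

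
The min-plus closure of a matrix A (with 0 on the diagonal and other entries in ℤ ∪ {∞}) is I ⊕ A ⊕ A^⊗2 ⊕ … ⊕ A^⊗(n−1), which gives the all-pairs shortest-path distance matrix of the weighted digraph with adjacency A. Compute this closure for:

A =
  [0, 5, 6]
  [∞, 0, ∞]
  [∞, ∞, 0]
Closure =
  [0, 5, 6]
  [∞, 0, ∞]
  [∞, ∞, 0]

This is the Floyd-Warshall all-pairs shortest-path computation. For each intermediate vertex k = 0, 1, …, 2, update dist[i][j] ← min(dist[i][j], dist[i][k] + dist[k][j]). The final matrix gives, for each (i, j), the minimum total weight of any directed path from i to j (possibly empty when i = j).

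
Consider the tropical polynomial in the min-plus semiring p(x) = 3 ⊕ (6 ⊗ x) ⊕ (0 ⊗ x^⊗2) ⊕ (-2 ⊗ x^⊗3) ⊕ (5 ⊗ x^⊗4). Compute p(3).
p(3) = 3

A tropical monomial a ⊗ x^⊗i evaluates to a + i · x. Evaluating each term at x = 3:
  Term 0 contributes 3 + 0 · 3 = 3
  Term 1 contributes 6 + 1 · 3 = 9
  Term 2 contributes 0 + 2 · 3 = 6
  Term 3 contributes -2 + 3 · 3 = 7
  Term 4 contributes 5 + 4 · 3 = 17
p(3) = ⊕ of these = min[3, 9, 6, 7, 17] = 3.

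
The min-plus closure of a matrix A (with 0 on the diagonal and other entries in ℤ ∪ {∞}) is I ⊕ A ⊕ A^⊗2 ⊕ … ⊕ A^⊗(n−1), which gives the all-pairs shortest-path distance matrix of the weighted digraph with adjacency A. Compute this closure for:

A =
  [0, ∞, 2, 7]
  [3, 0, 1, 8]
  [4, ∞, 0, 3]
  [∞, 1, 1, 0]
Closure =
  [0, 6, 2, 5]
  [3, 0, 1, 4]
  [4, 4, 0, 3]
  [4, 1, 1, 0]

This is the Floyd-Warshall all-pairs shortest-path computation. For each intermediate vertex k = 0, 1, …, 3, update dist[i][j] ← min(dist[i][j], dist[i][k] + dist[k][j]). The final matrix gives, for each (i, j), the minimum total weight of any directed path from i to j (possibly empty when i = j).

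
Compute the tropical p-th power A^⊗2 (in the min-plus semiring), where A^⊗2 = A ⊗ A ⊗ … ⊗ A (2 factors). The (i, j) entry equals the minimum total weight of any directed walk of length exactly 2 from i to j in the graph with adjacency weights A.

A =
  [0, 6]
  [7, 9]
A^⊗2 =
  [0, 6]
  [7, 13]

Each entry (A^⊗2)_ij equals the minimum over all length-2 walks i = v_0 → v_1 → … → v_2 = j of Σ_t A[v_t][v_{t+1}]. For example, for (i, j) = (0, 1) we minimise over 2 possible intermediate vertex sequences; the minimum is 6, attained along the walk 0 → 0 → 1.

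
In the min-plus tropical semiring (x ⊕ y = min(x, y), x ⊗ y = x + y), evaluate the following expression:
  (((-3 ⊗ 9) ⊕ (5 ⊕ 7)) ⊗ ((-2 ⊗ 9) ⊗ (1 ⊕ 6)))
(((-3 ⊗ 9) ⊕ (5 ⊕ 7)) ⊗ ((-2 ⊗ 9) ⊗ (1 ⊕ 6))) = 13

Expand innermost to outermost. Recall ⊕ takes the minimum of its arguments and ⊗ takes their sum. Working out the expression (((-3 ⊗ 9) ⊕ (5 ⊕ 7)) ⊗ ((-2 ⊗ 9) ⊗ (1 ⊕ 6))) gives 13.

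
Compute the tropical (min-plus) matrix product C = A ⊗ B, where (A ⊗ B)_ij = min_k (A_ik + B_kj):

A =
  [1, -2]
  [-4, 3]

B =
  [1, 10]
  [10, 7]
A ⊗ B =
  [2, 5]
  [-3, 6]

Apply the min-plus product entry-by-entry:
  C[0][0] = min over k of (A[0][0] + B[0][0] = 1 + 1 = 2, A[0][1] + B[1][0] = -2 + 10 = 8) = 2 (attained at k = 0)
  C[0][1] = min over k of (A[0][0] + B[0][1] = 1 + 10 = 11, A[0][1] + B[1][1] = -2 + 7 = 5) = 5 (attained at k = 1)
  C[1][0] = min over k of (A[1][0] + B[0][0] = -4 + 1 = -3, A[1][1] + B[1][0] = 3 + 10 = 13) = -3 (attained at k = 0)
  C[1][1] = min over k of (A[1][0] + B[0][1] = -4 + 10 = 6, A[1][1] + B[1][1] = 3 + 7 = 10) = 6 (attained at k = 0)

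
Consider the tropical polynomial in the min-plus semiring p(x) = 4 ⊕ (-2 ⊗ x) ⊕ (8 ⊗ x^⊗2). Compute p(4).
p(4) = 2

A tropical monomial a ⊗ x^⊗i evaluates to a + i · x. Evaluating each term at x = 4:
  Term 0 contributes 4 + 0 · 4 = 4
  Term 1 contributes -2 + 1 · 4 = 2
  Term 2 contributes 8 + 2 · 4 = 16
p(4) = ⊕ of these = min[4, 2, 16] = 2.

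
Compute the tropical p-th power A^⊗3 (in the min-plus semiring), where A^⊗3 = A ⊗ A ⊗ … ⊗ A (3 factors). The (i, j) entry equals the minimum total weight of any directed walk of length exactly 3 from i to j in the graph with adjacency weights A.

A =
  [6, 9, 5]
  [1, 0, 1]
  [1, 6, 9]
A^⊗3 =
  [10, 9, 10]
  [1, 0, 1]
  [7, 6, 7]

Each entry (A^⊗3)_ij equals the minimum over all length-3 walks i = v_0 → v_1 → … → v_3 = j of Σ_t A[v_t][v_{t+1}]. For example, for (i, j) = (0, 2) we minimise over 9 possible intermediate vertex sequences; the minimum is 10, attained along the walk 0 → 1 → 1 → 2.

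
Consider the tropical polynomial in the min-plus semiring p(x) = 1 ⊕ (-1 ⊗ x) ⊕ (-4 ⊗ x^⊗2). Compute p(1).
p(1) = -2

A tropical monomial a ⊗ x^⊗i evaluates to a + i · x. Evaluating each term at x = 1:
  Term 0 contributes 1 + 0 · 1 = 1
  Term 1 contributes -1 + 1 · 1 = 0
  Term 2 contributes -4 + 2 · 1 = -2
p(1) = ⊕ of these = min[1, 0, -2] = -2.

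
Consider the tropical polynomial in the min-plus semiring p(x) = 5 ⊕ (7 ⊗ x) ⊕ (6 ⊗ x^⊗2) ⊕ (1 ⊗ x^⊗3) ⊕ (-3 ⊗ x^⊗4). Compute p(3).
p(3) = 5

A tropical monomial a ⊗ x^⊗i evaluates to a + i · x. Evaluating each term at x = 3:
  Term 0 contributes 5 + 0 · 3 = 5
  Term 1 contributes 7 + 1 · 3 = 10
  Term 2 contributes 6 + 2 · 3 = 12
  Term 3 contributes 1 + 3 · 3 = 10
  Term 4 contributes -3 + 4 · 3 = 9
p(3) = ⊕ of these = min[5, 10, 12, 10, 9] = 5.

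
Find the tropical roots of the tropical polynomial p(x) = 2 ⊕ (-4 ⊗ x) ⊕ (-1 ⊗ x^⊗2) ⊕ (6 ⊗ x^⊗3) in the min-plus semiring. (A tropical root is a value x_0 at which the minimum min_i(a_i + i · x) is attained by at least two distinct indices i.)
Roots: {-7, -3, 6}

Each tropical root is a break point of the lower envelope of the lines y = a_i + i · x (there are 4 lines, with slopes 0, 1, ..., 3). Only the lines that attain the minimum somewhere contribute to roots; other lines are dominated. Here the surviving (envelope) indices are i = 3, i = 2, i = 1, i = 0.
Intersections between consecutive envelope lines give the roots: for adjacent envelope indices i < j the intersection is x = (a_i − a_j) / (j − i). Reading off the sorted break points: {-7, -3, 6}.
Verification: at each break x_0, at least two indices attain the minimum of min_i(a_i + i · x_0).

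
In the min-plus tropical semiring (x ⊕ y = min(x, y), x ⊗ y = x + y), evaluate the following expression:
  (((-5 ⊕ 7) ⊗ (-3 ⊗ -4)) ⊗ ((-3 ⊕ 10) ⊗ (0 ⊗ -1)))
(((-5 ⊕ 7) ⊗ (-3 ⊗ -4)) ⊗ ((-3 ⊕ 10) ⊗ (0 ⊗ -1))) = -16

Expand innermost to outermost. Recall ⊕ takes the minimum of its arguments and ⊗ takes their sum. Working out the expression (((-5 ⊕ 7) ⊗ (-3 ⊗ -4)) ⊗ ((-3 ⊕ 10) ⊗ (0 ⊗ -1))) gives -16.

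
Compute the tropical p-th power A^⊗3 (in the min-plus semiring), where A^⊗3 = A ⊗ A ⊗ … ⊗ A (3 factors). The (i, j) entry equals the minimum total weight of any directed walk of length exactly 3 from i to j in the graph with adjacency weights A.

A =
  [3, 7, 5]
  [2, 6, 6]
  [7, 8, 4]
A^⊗3 =
  [9, 13, 11]
  [8, 12, 10]
  [13, 16, 12]

Each entry (A^⊗3)_ij equals the minimum over all length-3 walks i = v_0 → v_1 → … → v_3 = j of Σ_t A[v_t][v_{t+1}]. For example, for (i, j) = (0, 2) we minimise over 9 possible intermediate vertex sequences; the minimum is 11, attained along the walk 0 → 0 → 0 → 2.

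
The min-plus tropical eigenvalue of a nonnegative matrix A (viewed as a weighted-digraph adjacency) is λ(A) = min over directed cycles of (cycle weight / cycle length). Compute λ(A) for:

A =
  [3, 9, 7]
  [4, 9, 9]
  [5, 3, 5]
λ(A) = 3

Enumerate directed cycles and compute their means (weight / length). Sample:
  cycle 0 → 0: weight = 3, length = 1, mean = 3/1 ≈ 3.000
  cycle 1 → 1: weight = 9, length = 1, mean = 9/1 ≈ 9.000
  cycle 2 → 2: weight = 5, length = 1, mean = 5/1 ≈ 5.000
  cycle 0 → 1 → 0: weight = 13, length = 2, mean = 13/2 ≈ 6.500
  cycle 0 → 2 → 0: weight = 12, length = 2, mean = 12/2 ≈ 6.000
  cycle 1 → 0 → 1: weight = 13, length = 2, mean = 13/2 ≈ 6.500
Minimum mean = 3.000, attained e.g. along the cycle 0 → 0 with weight 3 and length 1. So λ(A) = 3/1 = 3.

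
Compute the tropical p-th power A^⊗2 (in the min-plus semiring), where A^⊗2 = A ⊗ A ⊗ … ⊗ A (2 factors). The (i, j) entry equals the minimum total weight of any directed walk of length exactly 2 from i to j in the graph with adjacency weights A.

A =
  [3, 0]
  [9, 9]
A^⊗2 =
  [6, 3]
  [12, 9]

Each entry (A^⊗2)_ij equals the minimum over all length-2 walks i = v_0 → v_1 → … → v_2 = j of Σ_t A[v_t][v_{t+1}]. For example, for (i, j) = (0, 1) we minimise over 2 possible intermediate vertex sequences; the minimum is 3, attained along the walk 0 → 0 → 1.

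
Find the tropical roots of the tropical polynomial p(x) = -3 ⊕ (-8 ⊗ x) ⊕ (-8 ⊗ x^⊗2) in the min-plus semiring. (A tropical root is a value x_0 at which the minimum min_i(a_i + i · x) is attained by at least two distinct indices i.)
Roots: {0, 5}

Each tropical root is a break point of the lower envelope of the lines y = a_i + i · x (there are 3 lines, with slopes 0, 1, ..., 2). Only the lines that attain the minimum somewhere contribute to roots; other lines are dominated. Here the surviving (envelope) indices are i = 2, i = 1, i = 0.
Intersections between consecutive envelope lines give the roots: for adjacent envelope indices i < j the intersection is x = (a_i − a_j) / (j − i). Reading off the sorted break points: {0, 5}.
Verification: at each break x_0, at least two indices attain the minimum of min_i(a_i + i · x_0).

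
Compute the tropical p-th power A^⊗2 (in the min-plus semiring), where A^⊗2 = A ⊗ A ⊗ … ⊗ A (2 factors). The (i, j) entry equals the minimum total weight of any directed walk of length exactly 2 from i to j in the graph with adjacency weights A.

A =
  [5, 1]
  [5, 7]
A^⊗2 =
  [6, 6]
  [10, 6]

Each entry (A^⊗2)_ij equals the minimum over all length-2 walks i = v_0 → v_1 → … → v_2 = j of Σ_t A[v_t][v_{t+1}]. For example, for (i, j) = (0, 1) we minimise over 2 possible intermediate vertex sequences; the minimum is 6, attained along the walk 0 → 0 → 1.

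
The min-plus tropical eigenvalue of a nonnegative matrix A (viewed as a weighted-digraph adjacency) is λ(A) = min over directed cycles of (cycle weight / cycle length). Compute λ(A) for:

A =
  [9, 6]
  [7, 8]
λ(A) = 13/2

Enumerate directed cycles and compute their means (weight / length). Sample:
  cycle 0 → 0: weight = 9, length = 1, mean = 9/1 ≈ 9.000
  cycle 1 → 1: weight = 8, length = 1, mean = 8/1 ≈ 8.000
  cycle 0 → 1 → 0: weight = 13, length = 2, mean = 13/2 ≈ 6.500
  cycle 1 → 0 → 1: weight = 13, length = 2, mean = 13/2 ≈ 6.500
Minimum mean = 6.500, attained e.g. along the cycle 0 → 1 → 0 with weight 13 and length 2. So λ(A) = 13/2 = 13/2.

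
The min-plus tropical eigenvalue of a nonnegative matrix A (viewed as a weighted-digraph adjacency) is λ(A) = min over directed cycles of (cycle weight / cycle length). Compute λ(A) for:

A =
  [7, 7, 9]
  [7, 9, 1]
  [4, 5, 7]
λ(A) = 3

Enumerate directed cycles and compute their means (weight / length). Sample:
  cycle 0 → 0: weight = 7, length = 1, mean = 7/1 ≈ 7.000
  cycle 1 → 1: weight = 9, length = 1, mean = 9/1 ≈ 9.000
  cycle 2 → 2: weight = 7, length = 1, mean = 7/1 ≈ 7.000
  cycle 0 → 1 → 0: weight = 14, length = 2, mean = 14/2 ≈ 7.000
  cycle 0 → 2 → 0: weight = 13, length = 2, mean = 13/2 ≈ 6.500
  cycle 1 → 0 → 1: weight = 14, length = 2, mean = 14/2 ≈ 7.000
Minimum mean = 3.000, attained e.g. along the cycle 1 → 2 → 1 with weight 6 and length 2. So λ(A) = 6/2 = 3.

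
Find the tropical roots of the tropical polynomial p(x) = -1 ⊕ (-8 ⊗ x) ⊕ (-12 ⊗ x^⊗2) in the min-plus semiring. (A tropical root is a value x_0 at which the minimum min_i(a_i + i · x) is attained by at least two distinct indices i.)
Roots: {4, 7}

Each tropical root is a break point of the lower envelope of the lines y = a_i + i · x (there are 3 lines, with slopes 0, 1, ..., 2). Only the lines that attain the minimum somewhere contribute to roots; other lines are dominated. Here the surviving (envelope) indices are i = 2, i = 1, i = 0.
Intersections between consecutive envelope lines give the roots: for adjacent envelope indices i < j the intersection is x = (a_i − a_j) / (j − i). Reading off the sorted break points: {4, 7}.
Verification: at each break x_0, at least two indices attain the minimum of min_i(a_i + i · x_0).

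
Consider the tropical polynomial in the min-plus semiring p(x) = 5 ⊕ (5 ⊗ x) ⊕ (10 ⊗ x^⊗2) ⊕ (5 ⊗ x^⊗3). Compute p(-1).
p(-1) = 2

A tropical monomial a ⊗ x^⊗i evaluates to a + i · x. Evaluating each term at x = -1:
  Term 0 contributes 5 + 0 · -1 = 5
  Term 1 contributes 5 + 1 · -1 = 4
  Term 2 contributes 10 + 2 · -1 = 8
  Term 3 contributes 5 + 3 · -1 = 2
p(-1) = ⊕ of these = min[5, 4, 8, 2] = 2.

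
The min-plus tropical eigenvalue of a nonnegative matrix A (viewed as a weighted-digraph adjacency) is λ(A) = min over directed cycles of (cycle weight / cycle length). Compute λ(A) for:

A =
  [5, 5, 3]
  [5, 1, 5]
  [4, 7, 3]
λ(A) = 1

Enumerate directed cycles and compute their means (weight / length). Sample:
  cycle 0 → 0: weight = 5, length = 1, mean = 5/1 ≈ 5.000
  cycle 1 → 1: weight = 1, length = 1, mean = 1/1 ≈ 1.000
  cycle 2 → 2: weight = 3, length = 1, mean = 3/1 ≈ 3.000
  cycle 0 → 1 → 0: weight = 10, length = 2, mean = 10/2 ≈ 5.000
  cycle 0 → 2 → 0: weight = 7, length = 2, mean = 7/2 ≈ 3.500
  cycle 1 → 0 → 1: weight = 10, length = 2, mean = 10/2 ≈ 5.000
Minimum mean = 1.000, attained e.g. along the cycle 1 → 1 with weight 1 and length 1. So λ(A) = 1/1 = 1.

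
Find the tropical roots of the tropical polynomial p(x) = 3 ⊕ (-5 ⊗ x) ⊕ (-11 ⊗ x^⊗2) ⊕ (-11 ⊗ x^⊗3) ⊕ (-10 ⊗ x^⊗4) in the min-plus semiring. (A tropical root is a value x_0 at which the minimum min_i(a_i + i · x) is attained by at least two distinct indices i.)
Roots: {-1, 0, 6, 8}

Each tropical root is a break point of the lower envelope of the lines y = a_i + i · x (there are 5 lines, with slopes 0, 1, ..., 4). Only the lines that attain the minimum somewhere contribute to roots; other lines are dominated. Here the surviving (envelope) indices are i = 4, i = 3, i = 2, i = 1, i = 0.
Intersections between consecutive envelope lines give the roots: for adjacent envelope indices i < j the intersection is x = (a_i − a_j) / (j − i). Reading off the sorted break points: {-1, 0, 6, 8}.
Verification: at each break x_0, at least two indices attain the minimum of min_i(a_i + i · x_0).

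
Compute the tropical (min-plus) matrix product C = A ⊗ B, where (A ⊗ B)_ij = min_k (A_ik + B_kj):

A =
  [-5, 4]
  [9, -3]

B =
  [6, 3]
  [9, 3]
A ⊗ B =
  [1, -2]
  [6, 0]

Apply the min-plus product entry-by-entry:
  C[0][0] = min over k of (A[0][0] + B[0][0] = -5 + 6 = 1, A[0][1] + B[1][0] = 4 + 9 = 13) = 1 (attained at k = 0)
  C[0][1] = min over k of (A[0][0] + B[0][1] = -5 + 3 = -2, A[0][1] + B[1][1] = 4 + 3 = 7) = -2 (attained at k = 0)
  C[1][0] = min over k of (A[1][0] + B[0][0] = 9 + 6 = 15, A[1][1] + B[1][0] = -3 + 9 = 6) = 6 (attained at k = 1)
  C[1][1] = min over k of (A[1][0] + B[0][1] = 9 + 3 = 12, A[1][1] + B[1][1] = -3 + 3 = 0) = 0 (attained at k = 1)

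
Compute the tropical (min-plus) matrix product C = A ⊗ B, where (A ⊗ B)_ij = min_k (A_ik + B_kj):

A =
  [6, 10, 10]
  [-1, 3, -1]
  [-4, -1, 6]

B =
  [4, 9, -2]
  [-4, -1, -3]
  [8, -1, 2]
A ⊗ B =
  [6, 9, 4]
  [-1, -2, -3]
  [-5, -2, -6]

Apply the min-plus product entry-by-entry:
  C[0][0] = min over k of (A[0][0] + B[0][0] = 6 + 4 = 10, A[0][1] + B[1][0] = 10 + -4 = 6, A[0][2] + B[2][0] = 10 + 8 = 18) = 6 (attained at k = 1)
  C[0][1] = min over k of (A[0][0] + B[0][1] = 6 + 9 = 15, A[0][1] + B[1][1] = 10 + -1 = 9, A[0][2] + B[2][1] = 10 + -1 = 9) = 9 (attained at k = 1)
  C[0][2] = min over k of (A[0][0] + B[0][2] = 6 + -2 = 4, A[0][1] + B[1][2] = 10 + -3 = 7, A[0][2] + B[2][2] = 10 + 2 = 12) = 4 (attained at k = 0)
  C[1][0] = min over k of (A[1][0] + B[0][0] = -1 + 4 = 3, A[1][1] + B[1][0] = 3 + -4 = -1, A[1][2] + B[2][0] = -1 + 8 = 7) = -1 (attained at k = 1)
  C[1][1] = min over k of (A[1][0] + B[0][1] = -1 + 9 = 8, A[1][1] + B[1][1] = 3 + -1 = 2, A[1][2] + B[2][1] = -1 + -1 = -2) = -2 (attained at k = 2)
  C[1][2] = min over k of (A[1][0] + B[0][2] = -1 + -2 = -3, A[1][1] + B[1][2] = 3 + -3 = 0, A[1][2] + B[2][2] = -1 + 2 = 1) = -3 (attained at k = 0)
  C[2][0] = min over k of (A[2][0] + B[0][0] = -4 + 4 = 0, A[2][1] + B[1][0] = -1 + -4 = -5, A[2][2] + B[2][0] = 6 + 8 = 14) = -5 (attained at k = 1)
  C[2][1] = min over k of (A[2][0] + B[0][1] = -4 + 9 = 5, A[2][1] + B[1][1] = -1 + -1 = -2, A[2][2] + B[2][1] = 6 + -1 = 5) = -2 (attained at k = 1)
  C[2][2] = min over k of (A[2][0] + B[0][2] = -4 + -2 = -6, A[2][1] + B[1][2] = -1 + -3 = -4, A[2][2] + B[2][2] = 6 + 2 = 8) = -6 (attained at k = 0)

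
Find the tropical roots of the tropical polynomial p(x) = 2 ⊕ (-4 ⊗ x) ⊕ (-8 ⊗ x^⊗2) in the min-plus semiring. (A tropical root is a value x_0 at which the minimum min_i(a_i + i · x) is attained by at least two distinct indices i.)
Roots: {4, 6}

Each tropical root is a break point of the lower envelope of the lines y = a_i + i · x (there are 3 lines, with slopes 0, 1, ..., 2). Only the lines that attain the minimum somewhere contribute to roots; other lines are dominated. Here the surviving (envelope) indices are i = 2, i = 1, i = 0.
Intersections between consecutive envelope lines give the roots: for adjacent envelope indices i < j the intersection is x = (a_i − a_j) / (j − i). Reading off the sorted break points: {4, 6}.
Verification: at each break x_0, at least two indices attain the minimum of min_i(a_i + i · x_0).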